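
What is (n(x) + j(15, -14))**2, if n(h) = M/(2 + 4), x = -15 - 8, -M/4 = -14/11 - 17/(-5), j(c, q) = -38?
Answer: 4700224/3025 ≈ 1553.8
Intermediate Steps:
M = -468/55 (M = -4*(-14/11 - 17/(-5)) = -4*(-14*1/11 - 17*(-1/5)) = -4*(-14/11 + 17/5) = -4*117/55 = -468/55 ≈ -8.5091)
x = -23
n(h) = -78/55 (n(h) = -468/(55*(2 + 4)) = -468/55/6 = -468/55*1/6 = -78/55)
(n(x) + j(15, -14))**2 = (-78/55 - 38)**2 = (-2168/55)**2 = 4700224/3025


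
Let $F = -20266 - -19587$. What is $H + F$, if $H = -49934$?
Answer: $-50613$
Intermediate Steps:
$F = -679$ ($F = -20266 + 19587 = -679$)
$H + F = -49934 - 679 = -50613$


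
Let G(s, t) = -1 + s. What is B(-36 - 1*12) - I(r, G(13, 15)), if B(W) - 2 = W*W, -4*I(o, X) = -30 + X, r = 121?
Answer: 4603/2 ≈ 2301.5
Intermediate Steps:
I(o, X) = 15/2 - X/4 (I(o, X) = -(-30 + X)/4 = 15/2 - X/4)
B(W) = 2 + W**2 (B(W) = 2 + W*W = 2 + W**2)
B(-36 - 1*12) - I(r, G(13, 15)) = (2 + (-36 - 1*12)**2) - (15/2 - (-1 + 13)/4) = (2 + (-36 - 12)**2) - (15/2 - 1/4*12) = (2 + (-48)**2) - (15/2 - 3) = (2 + 2304) - 1*9/2 = 2306 - 9/2 = 4603/2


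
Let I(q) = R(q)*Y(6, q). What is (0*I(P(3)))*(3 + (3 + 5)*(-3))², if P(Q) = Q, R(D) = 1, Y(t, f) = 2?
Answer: 0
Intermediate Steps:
I(q) = 2 (I(q) = 1*2 = 2)
(0*I(P(3)))*(3 + (3 + 5)*(-3))² = (0*2)*(3 + (3 + 5)*(-3))² = 0*(3 + 8*(-3))² = 0*(3 - 24)² = 0*(-21)² = 0*441 = 0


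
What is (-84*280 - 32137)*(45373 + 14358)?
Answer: -3324448267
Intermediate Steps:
(-84*280 - 32137)*(45373 + 14358) = (-23520 - 32137)*59731 = -55657*59731 = -3324448267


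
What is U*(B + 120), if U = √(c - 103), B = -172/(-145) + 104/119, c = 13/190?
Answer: 3159222*I*√412870/1639225 ≈ 1238.4*I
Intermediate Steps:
c = 13/190 (c = 13*(1/190) = 13/190 ≈ 0.068421)
B = 35548/17255 (B = -172*(-1/145) + 104*(1/119) = 172/145 + 104/119 = 35548/17255 ≈ 2.0602)
U = 3*I*√412870/190 (U = √(13/190 - 103) = √(-19557/190) = 3*I*√412870/190 ≈ 10.146*I)
U*(B + 120) = (3*I*√412870/190)*(35548/17255 + 120) = (3*I*√412870/190)*(2106148/17255) = 3159222*I*√412870/1639225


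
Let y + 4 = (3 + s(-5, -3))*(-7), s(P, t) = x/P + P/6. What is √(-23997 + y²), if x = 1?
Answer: I*√21313211/30 ≈ 153.89*I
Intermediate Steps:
s(P, t) = 1/P + P/6
y = -533/30 (y = -4 + (3 + (1/(-5) + (⅙)*(-5)))*(-7) = -4 + (3 + (-⅕ - ⅚))*(-7) = -4 + (3 - 31/30)*(-7) = -4 + (59/30)*(-7) = -4 - 413/30 = -533/30 ≈ -17.767)
√(-23997 + y²) = √(-23997 + (-533/30)²) = √(-23997 + 284089/900) = √(-21313211/900) = I*√21313211/30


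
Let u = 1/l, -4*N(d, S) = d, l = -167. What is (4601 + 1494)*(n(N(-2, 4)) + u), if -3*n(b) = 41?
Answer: -41750750/501 ≈ -83335.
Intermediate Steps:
N(d, S) = -d/4
u = -1/167 (u = 1/(-167) = -1/167 ≈ -0.0059880)
n(b) = -41/3 (n(b) = -⅓*41 = -41/3)
(4601 + 1494)*(n(N(-2, 4)) + u) = (4601 + 1494)*(-41/3 - 1/167) = 6095*(-6850/501) = -41750750/501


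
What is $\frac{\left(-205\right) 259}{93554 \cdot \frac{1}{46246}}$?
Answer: $- \frac{1227715685}{46777} \approx -26246.0$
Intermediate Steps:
$\frac{\left(-205\right) 259}{93554 \cdot \frac{1}{46246}} = - \frac{53095}{93554 \cdot \frac{1}{46246}} = - \frac{53095}{\frac{46777}{23123}} = \left(-53095\right) \frac{23123}{46777} = - \frac{1227715685}{46777}$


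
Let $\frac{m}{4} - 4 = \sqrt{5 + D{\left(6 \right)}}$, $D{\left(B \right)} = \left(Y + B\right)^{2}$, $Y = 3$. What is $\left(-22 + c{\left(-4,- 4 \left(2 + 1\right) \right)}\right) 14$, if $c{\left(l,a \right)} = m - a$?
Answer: $84 + 56 \sqrt{86} \approx 603.32$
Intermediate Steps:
$D{\left(B \right)} = \left(3 + B\right)^{2}$
$m = 16 + 4 \sqrt{86}$ ($m = 16 + 4 \sqrt{5 + \left(3 + 6\right)^{2}} = 16 + 4 \sqrt{5 + 9^{2}} = 16 + 4 \sqrt{5 + 81} = 16 + 4 \sqrt{86} \approx 53.094$)
$c{\left(l,a \right)} = 16 - a + 4 \sqrt{86}$ ($c{\left(l,a \right)} = \left(16 + 4 \sqrt{86}\right) - a = 16 - a + 4 \sqrt{86}$)
$\left(-22 + c{\left(-4,- 4 \left(2 + 1\right) \right)}\right) 14 = \left(-22 + \left(16 - - 4 \left(2 + 1\right) + 4 \sqrt{86}\right)\right) 14 = \left(-22 + \left(16 - \left(-4\right) 3 + 4 \sqrt{86}\right)\right) 14 = \left(-22 + \left(16 - -12 + 4 \sqrt{86}\right)\right) 14 = \left(-22 + \left(16 + 12 + 4 \sqrt{86}\right)\right) 14 = \left(-22 + \left(28 + 4 \sqrt{86}\right)\right) 14 = \left(6 + 4 \sqrt{86}\right) 14 = 84 + 56 \sqrt{86}$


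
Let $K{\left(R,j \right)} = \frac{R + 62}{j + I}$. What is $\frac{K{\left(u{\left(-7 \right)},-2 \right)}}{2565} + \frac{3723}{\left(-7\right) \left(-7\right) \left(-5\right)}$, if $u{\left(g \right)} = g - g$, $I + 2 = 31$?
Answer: $- \frac{10312847}{678699} \approx -15.195$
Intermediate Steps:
$I = 29$ ($I = -2 + 31 = 29$)
$u{\left(g \right)} = 0$
$K{\left(R,j \right)} = \frac{62 + R}{29 + j}$ ($K{\left(R,j \right)} = \frac{R + 62}{j + 29} = \frac{62 + R}{29 + j}$)
$\frac{K{\left(u{\left(-7 \right)},-2 \right)}}{2565} + \frac{3723}{\left(-7\right) \left(-7\right) \left(-5\right)} = \frac{\frac{1}{29 - 2} \left(62 + 0\right)}{2565} + \frac{3723}{\left(-7\right) \left(-7\right) \left(-5\right)} = \frac{1}{27} \cdot 62 \cdot \frac{1}{2565} + \frac{3723}{49 \left(-5\right)} = \frac{1}{27} \cdot 62 \cdot \frac{1}{2565} + \frac{3723}{-245} = \frac{62}{27} \cdot \frac{1}{2565} + 3723 \left(- \frac{1}{245}\right) = \frac{62}{69255} - \frac{3723}{245} = - \frac{10312847}{678699}$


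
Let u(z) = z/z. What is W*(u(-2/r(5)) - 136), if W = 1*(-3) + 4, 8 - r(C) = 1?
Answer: -135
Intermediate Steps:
r(C) = 7 (r(C) = 8 - 1*1 = 8 - 1 = 7)
u(z) = 1
W = 1 (W = -3 + 4 = 1)
W*(u(-2/r(5)) - 136) = 1*(1 - 136) = 1*(-135) = -135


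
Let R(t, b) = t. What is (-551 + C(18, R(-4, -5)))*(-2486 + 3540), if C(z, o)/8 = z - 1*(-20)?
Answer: -260338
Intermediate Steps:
C(z, o) = 160 + 8*z (C(z, o) = 8*(z - 1*(-20)) = 8*(z + 20) = 8*(20 + z) = 160 + 8*z)
(-551 + C(18, R(-4, -5)))*(-2486 + 3540) = (-551 + (160 + 8*18))*(-2486 + 3540) = (-551 + (160 + 144))*1054 = (-551 + 304)*1054 = -247*1054 = -260338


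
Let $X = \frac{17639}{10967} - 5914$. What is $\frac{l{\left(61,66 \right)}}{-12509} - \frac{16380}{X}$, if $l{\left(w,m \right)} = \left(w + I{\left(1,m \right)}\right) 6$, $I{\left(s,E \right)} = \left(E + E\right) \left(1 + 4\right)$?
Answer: $\frac{93647951346}{38623740871} \approx 2.4246$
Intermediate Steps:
$I{\left(s,E \right)} = 10 E$ ($I{\left(s,E \right)} = 2 E 5 = 10 E$)
$X = - \frac{64841199}{10967}$ ($X = 17639 \cdot \frac{1}{10967} - 5914 = \frac{17639}{10967} - 5914 = - \frac{64841199}{10967} \approx -5912.4$)
$l{\left(w,m \right)} = 6 w + 60 m$ ($l{\left(w,m \right)} = \left(w + 10 m\right) 6 = 6 w + 60 m$)
$\frac{l{\left(61,66 \right)}}{-12509} - \frac{16380}{X} = \frac{6 \cdot 61 + 60 \cdot 66}{-12509} - \frac{16380}{- \frac{64841199}{10967}} = \left(366 + 3960\right) \left(- \frac{1}{12509}\right) - - \frac{59879820}{21613733} = 4326 \left(- \frac{1}{12509}\right) + \frac{59879820}{21613733} = - \frac{618}{1787} + \frac{59879820}{21613733} = \frac{93647951346}{38623740871}$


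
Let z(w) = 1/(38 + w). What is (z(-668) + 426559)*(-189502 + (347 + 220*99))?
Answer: -8995809357275/126 ≈ -7.1395e+10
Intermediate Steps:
(z(-668) + 426559)*(-189502 + (347 + 220*99)) = (1/(38 - 668) + 426559)*(-189502 + (347 + 220*99)) = (1/(-630) + 426559)*(-189502 + (347 + 21780)) = (-1/630 + 426559)*(-189502 + 22127) = (268732169/630)*(-167375) = -8995809357275/126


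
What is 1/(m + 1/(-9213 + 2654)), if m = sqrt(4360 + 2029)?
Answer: 6559/274857853108 + 43020481*sqrt(6389)/274857853108 ≈ 0.012511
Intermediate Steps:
m = sqrt(6389) ≈ 79.931
1/(m + 1/(-9213 + 2654)) = 1/(sqrt(6389) + 1/(-9213 + 2654)) = 1/(sqrt(6389) + 1/(-6559)) = 1/(sqrt(6389) - 1/6559) = 1/(-1/6559 + sqrt(6389))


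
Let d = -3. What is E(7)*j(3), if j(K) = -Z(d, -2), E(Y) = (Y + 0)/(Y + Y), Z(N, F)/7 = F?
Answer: 7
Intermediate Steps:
Z(N, F) = 7*F
E(Y) = 1/2 (E(Y) = Y/((2*Y)) = Y*(1/(2*Y)) = 1/2)
j(K) = 14 (j(K) = -7*(-2) = -1*(-14) = 14)
E(7)*j(3) = (1/2)*14 = 7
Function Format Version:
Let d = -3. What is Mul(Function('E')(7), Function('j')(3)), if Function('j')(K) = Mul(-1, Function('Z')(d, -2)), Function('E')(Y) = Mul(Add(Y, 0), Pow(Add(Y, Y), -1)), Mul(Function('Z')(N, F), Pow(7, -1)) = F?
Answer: 7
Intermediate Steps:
Function('Z')(N, F) = Mul(7, F)
Function('E')(Y) = Rational(1, 2) (Function('E')(Y) = Mul(Y, Pow(Mul(2, Y), -1)) = Mul(Y, Mul(Rational(1, 2), Pow(Y, -1))) = Rational(1, 2))
Function('j')(K) = 14 (Function('j')(K) = Mul(-1, Mul(7, -2)) = Mul(-1, -14) = 14)
Mul(Function('E')(7), Function('j')(3)) = Mul(Rational(1, 2), 14) = 7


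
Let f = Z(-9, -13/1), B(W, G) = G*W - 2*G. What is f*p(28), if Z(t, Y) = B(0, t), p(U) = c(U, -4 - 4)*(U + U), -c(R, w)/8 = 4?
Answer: -32256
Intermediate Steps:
c(R, w) = -32 (c(R, w) = -8*4 = -32)
p(U) = -64*U (p(U) = -32*(U + U) = -64*U)
B(W, G) = -2*G + G*W
Z(t, Y) = -2*t (Z(t, Y) = t*(-2 + 0) = t*(-2) = -2*t)
f = 18 (f = -2*(-9) = 18)
f*p(28) = 18*(-64*28) = 18*(-1792) = -32256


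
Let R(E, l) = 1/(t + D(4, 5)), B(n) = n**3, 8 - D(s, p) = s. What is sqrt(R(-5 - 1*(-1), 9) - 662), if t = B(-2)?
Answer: I*sqrt(2649)/2 ≈ 25.734*I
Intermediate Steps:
D(s, p) = 8 - s
t = -8 (t = (-2)**3 = -8)
R(E, l) = -1/4 (R(E, l) = 1/(-8 + (8 - 1*4)) = 1/(-8 + (8 - 4)) = 1/(-8 + 4) = 1/(-4) = -1/4)
sqrt(R(-5 - 1*(-1), 9) - 662) = sqrt(-1/4 - 662) = sqrt(-2649/4) = I*sqrt(2649)/2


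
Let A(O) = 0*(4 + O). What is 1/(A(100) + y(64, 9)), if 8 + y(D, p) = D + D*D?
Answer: 1/4152 ≈ 0.00024085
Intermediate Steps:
y(D, p) = -8 + D + D² (y(D, p) = -8 + (D + D*D) = -8 + (D + D²) = -8 + D + D²)
A(O) = 0
1/(A(100) + y(64, 9)) = 1/(0 + (-8 + 64 + 64²)) = 1/(0 + (-8 + 64 + 4096)) = 1/(0 + 4152) = 1/4152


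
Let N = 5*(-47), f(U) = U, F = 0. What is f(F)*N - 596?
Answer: -596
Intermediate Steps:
N = -235
f(F)*N - 596 = 0*(-235) - 596 = 0 - 596 = -596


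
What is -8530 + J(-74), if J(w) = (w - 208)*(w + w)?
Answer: 33206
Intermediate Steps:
J(w) = 2*w*(-208 + w) (J(w) = (-208 + w)*(2*w) = 2*w*(-208 + w))
-8530 + J(-74) = -8530 + 2*(-74)*(-208 - 74) = -8530 + 2*(-74)*(-282) = -8530 + 41736 = 33206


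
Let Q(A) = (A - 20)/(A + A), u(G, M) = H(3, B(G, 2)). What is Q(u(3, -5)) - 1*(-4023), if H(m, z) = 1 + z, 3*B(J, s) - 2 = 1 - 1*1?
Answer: 8035/2 ≈ 4017.5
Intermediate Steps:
B(J, s) = ⅔ (B(J, s) = ⅔ + (1 - 1*1)/3 = ⅔ + (1 - 1)/3 = ⅔ + (⅓)*0 = ⅔ + 0 = ⅔)
u(G, M) = 5/3 (u(G, M) = 1 + ⅔ = 5/3)
Q(A) = (-20 + A)/(2*A) (Q(A) = (-20 + A)/((2*A)) = (-20 + A)*(1/(2*A)) = (-20 + A)/(2*A))
Q(u(3, -5)) - 1*(-4023) = (-20 + 5/3)/(2*(5/3)) - 1*(-4023) = (½)*(⅗)*(-55/3) + 4023 = -11/2 + 4023 = 8035/2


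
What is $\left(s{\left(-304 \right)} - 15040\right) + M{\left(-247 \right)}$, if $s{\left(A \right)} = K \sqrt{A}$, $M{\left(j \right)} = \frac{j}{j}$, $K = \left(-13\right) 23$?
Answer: $-15039 - 1196 i \sqrt{19} \approx -15039.0 - 5213.2 i$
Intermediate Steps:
$K = -299$
$M{\left(j \right)} = 1$
$s{\left(A \right)} = - 299 \sqrt{A}$
$\left(s{\left(-304 \right)} - 15040\right) + M{\left(-247 \right)} = \left(- 299 \sqrt{-304} - 15040\right) + 1 = \left(- 299 \cdot 4 i \sqrt{19} - 15040\right) + 1 = \left(- 1196 i \sqrt{19} - 15040\right) + 1 = \left(-15040 - 1196 i \sqrt{19}\right) + 1 = -15039 - 1196 i \sqrt{19}$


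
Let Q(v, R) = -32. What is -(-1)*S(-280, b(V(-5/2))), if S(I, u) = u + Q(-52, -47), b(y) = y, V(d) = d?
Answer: -69/2 ≈ -34.500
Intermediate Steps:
S(I, u) = -32 + u (S(I, u) = u - 32 = -32 + u)
-(-1)*S(-280, b(V(-5/2))) = -(-1)*(-32 - 5/2) = -(-1)*(-69)/2 = -1*69/2 = -69/2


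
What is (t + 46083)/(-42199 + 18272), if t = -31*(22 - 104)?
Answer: -48625/23927 ≈ -2.0322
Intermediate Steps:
t = 2542 (t = -31*(-82) = 2542)
(t + 46083)/(-42199 + 18272) = (2542 + 46083)/(-42199 + 18272) = 48625/(-23927) = 48625*(-1/23927) = -48625/23927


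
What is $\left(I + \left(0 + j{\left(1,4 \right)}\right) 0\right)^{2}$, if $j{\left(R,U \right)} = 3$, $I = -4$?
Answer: $16$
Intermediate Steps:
$\left(I + \left(0 + j{\left(1,4 \right)}\right) 0\right)^{2} = \left(-4 + \left(0 + 3\right) 0\right)^{2} = \left(-4 + 3 \cdot 0\right)^{2} = \left(-4 + 0\right)^{2} = \left(-4\right)^{2} = 16$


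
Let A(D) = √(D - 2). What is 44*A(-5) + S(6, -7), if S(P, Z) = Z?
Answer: -7 + 44*I*√7 ≈ -7.0 + 116.41*I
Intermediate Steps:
A(D) = √(-2 + D)
44*A(-5) + S(6, -7) = 44*√(-2 - 5) - 7 = 44*√(-7) - 7 = 44*(I*√7) - 7 = 44*I*√7 - 7 = -7 + 44*I*√7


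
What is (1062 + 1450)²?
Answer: 6310144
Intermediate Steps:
(1062 + 1450)² = 2512² = 6310144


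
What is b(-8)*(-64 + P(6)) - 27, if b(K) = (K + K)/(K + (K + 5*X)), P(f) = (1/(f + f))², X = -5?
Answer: -19178/369 ≈ -51.973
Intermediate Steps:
P(f) = 1/(4*f²) (P(f) = (1/(2*f))² = 1/(4*f²))
b(K) = 2*K/(-25 + 2*K) (b(K) = (K + K)/(K + (K + 5*(-5))) = (2*K)/(K + (K - 25)) = (2*K)/(K + (-25 + K)) = (2*K)/(-25 + 2*K) = 2*K/(-25 + 2*K))
b(-8)*(-64 + P(6)) - 27 = (2*(-8)/(-25 + 2*(-8)))*(-64 + (¼)/6²) - 27 = (2*(-8)/(-25 - 16))*(-64 + (¼)*(1/36)) - 27 = (2*(-8)/(-41))*(-64 + 1/144) - 27 = (2*(-8)*(-1/41))*(-9215/144) - 27 = (16/41)*(-9215/144) - 27 = -9215/369 - 27 = -19178/369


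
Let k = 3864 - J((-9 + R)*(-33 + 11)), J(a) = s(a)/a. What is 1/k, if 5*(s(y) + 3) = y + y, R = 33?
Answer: 880/3399963 ≈ 0.00025883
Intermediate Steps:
s(y) = -3 + 2*y/5 (s(y) = -3 + (y + y)/5 = -3 + (2*y)/5 = -3 + 2*y/5)
J(a) = (-3 + 2*a/5)/a
k = 3399963/880 (k = 3864 - (⅖ - 3*1/((-33 + 11)*(-9 + 33))) = 3864 - (⅖ - 3/(24*(-22))) = 3864 - (⅖ - 3/(-528)) = 3864 - (⅖ - 3*(-1/528)) = 3864 - (⅖ + 1/176) = 3864 - 1*357/880 = 3864 - 357/880 = 3399963/880 ≈ 3863.6)
1/k = 1/(3399963/880) = 880/3399963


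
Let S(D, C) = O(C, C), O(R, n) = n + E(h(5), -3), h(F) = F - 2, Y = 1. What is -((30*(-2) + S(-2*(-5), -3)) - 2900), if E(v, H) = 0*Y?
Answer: 2963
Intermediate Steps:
h(F) = -2 + F
E(v, H) = 0 (E(v, H) = 0*1 = 0)
O(R, n) = n (O(R, n) = n + 0 = n)
S(D, C) = C
-((30*(-2) + S(-2*(-5), -3)) - 2900) = -((30*(-2) - 3) - 2900) = -((-60 - 3) - 2900) = -(-63 - 2900) = -1*(-2963) = 2963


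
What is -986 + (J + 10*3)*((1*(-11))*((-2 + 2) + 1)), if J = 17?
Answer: -1503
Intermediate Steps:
-986 + (J + 10*3)*((1*(-11))*((-2 + 2) + 1)) = -986 + (17 + 10*3)*((1*(-11))*((-2 + 2) + 1)) = -986 + (17 + 30)*(-11*(0 + 1)) = -986 + 47*(-11*1) = -986 + 47*(-11) = -986 - 517 = -1503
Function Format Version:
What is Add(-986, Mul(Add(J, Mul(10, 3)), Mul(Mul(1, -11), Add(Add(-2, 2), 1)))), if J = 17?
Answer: -1503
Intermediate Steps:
Add(-986, Mul(Add(J, Mul(10, 3)), Mul(Mul(1, -11), Add(Add(-2, 2), 1)))) = Add(-986, Mul(Add(17, Mul(10, 3)), Mul(Mul(1, -11), Add(Add(-2, 2), 1)))) = Add(-986, Mul(Add(17, 30), Mul(-11, Add(0, 1)))) = Add(-986, Mul(47, Mul(-11, 1))) = Add(-986, Mul(47, -11)) = Add(-986, -517) = -1503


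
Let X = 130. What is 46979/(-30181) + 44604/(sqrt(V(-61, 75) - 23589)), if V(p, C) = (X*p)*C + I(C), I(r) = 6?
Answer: -46979/30181 - 14868*I*sqrt(618333)/206111 ≈ -1.5566 - 56.723*I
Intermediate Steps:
V(p, C) = 6 + 130*C*p (V(p, C) = (130*p)*C + 6 = 130*C*p + 6 = 6 + 130*C*p)
46979/(-30181) + 44604/(sqrt(V(-61, 75) - 23589)) = 46979/(-30181) + 44604/(sqrt((6 + 130*75*(-61)) - 23589)) = 46979*(-1/30181) + 44604/(sqrt((6 - 594750) - 23589)) = -46979/30181 + 44604/(sqrt(-594744 - 23589)) = -46979/30181 + 44604/(sqrt(-618333)) = -46979/30181 + 44604/((I*sqrt(618333))) = -46979/30181 + 44604*(-I*sqrt(618333)/618333) = -46979/30181 - 14868*I*sqrt(618333)/206111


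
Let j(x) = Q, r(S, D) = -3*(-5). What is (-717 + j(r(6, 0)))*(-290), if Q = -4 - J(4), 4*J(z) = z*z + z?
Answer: 210540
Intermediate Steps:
J(z) = z/4 + z**2/4 (J(z) = (z*z + z)/4 = (z**2 + z)/4 = (z + z**2)/4 = z/4 + z**2/4)
r(S, D) = 15
Q = -9 (Q = -4 - 4*(1 + 4)/4 = -4 - 4*5/4 = -4 - 1*5 = -4 - 5 = -9)
j(x) = -9
(-717 + j(r(6, 0)))*(-290) = (-717 - 9)*(-290) = -726*(-290) = 210540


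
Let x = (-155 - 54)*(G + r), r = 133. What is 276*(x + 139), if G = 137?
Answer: -15536316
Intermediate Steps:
x = -56430 (x = (-155 - 54)*(137 + 133) = -209*270 = -56430)
276*(x + 139) = 276*(-56430 + 139) = 276*(-56291) = -15536316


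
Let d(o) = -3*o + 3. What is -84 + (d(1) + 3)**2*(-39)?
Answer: -435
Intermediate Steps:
d(o) = 3 - 3*o
-84 + (d(1) + 3)**2*(-39) = -84 + ((3 - 3*1) + 3)**2*(-39) = -84 + ((3 - 3) + 3)**2*(-39) = -84 + (0 + 3)**2*(-39) = -84 + 3**2*(-39) = -84 + 9*(-39) = -84 - 351 = -435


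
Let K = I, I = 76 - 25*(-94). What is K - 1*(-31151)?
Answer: 33577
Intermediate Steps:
I = 2426 (I = 76 + 2350 = 2426)
K = 2426
K - 1*(-31151) = 2426 - 1*(-31151) = 2426 + 31151 = 33577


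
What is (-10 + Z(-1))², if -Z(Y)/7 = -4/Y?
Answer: 1444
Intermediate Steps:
Z(Y) = 28/Y (Z(Y) = -(-28)/Y = 28/Y)
(-10 + Z(-1))² = (-10 + 28/(-1))² = (-10 + 28*(-1))² = (-10 - 28)² = (-38)² = 1444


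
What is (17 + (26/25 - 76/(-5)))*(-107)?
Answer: -88917/25 ≈ -3556.7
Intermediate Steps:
(17 + (26/25 - 76/(-5)))*(-107) = (17 + (26*(1/25) - 76*(-⅕)))*(-107) = (17 + (26/25 + 76/5))*(-107) = (17 + 406/25)*(-107) = (831/25)*(-107) = -88917/25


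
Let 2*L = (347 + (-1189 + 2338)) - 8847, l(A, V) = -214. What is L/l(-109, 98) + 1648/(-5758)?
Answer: 20810857/1232212 ≈ 16.889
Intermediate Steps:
L = -7351/2 (L = ((347 + (-1189 + 2338)) - 8847)/2 = ((347 + 1149) - 8847)/2 = (1496 - 8847)/2 = (½)*(-7351) = -7351/2 ≈ -3675.5)
L/l(-109, 98) + 1648/(-5758) = -7351/2/(-214) + 1648/(-5758) = -7351/2*(-1/214) + 1648*(-1/5758) = 7351/428 - 824/2879 = 20810857/1232212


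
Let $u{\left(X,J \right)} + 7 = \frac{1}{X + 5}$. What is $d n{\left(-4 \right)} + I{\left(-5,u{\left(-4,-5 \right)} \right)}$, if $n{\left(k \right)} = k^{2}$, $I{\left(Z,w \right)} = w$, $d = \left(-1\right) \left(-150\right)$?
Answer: $2394$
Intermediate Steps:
$d = 150$
$u{\left(X,J \right)} = -7 + \frac{1}{5 + X}$ ($u{\left(X,J \right)} = -7 + \frac{1}{X + 5} = -7 + \frac{1}{5 + X}$)
$d n{\left(-4 \right)} + I{\left(-5,u{\left(-4,-5 \right)} \right)} = 150 \left(-4\right)^{2} + \frac{-34 - -28}{5 - 4} = 150 \cdot 16 + \frac{-34 + 28}{1} = 2400 + 1 \left(-6\right) = 2400 - 6 = 2394$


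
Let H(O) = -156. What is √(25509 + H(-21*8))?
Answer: 9*√313 ≈ 159.23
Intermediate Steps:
√(25509 + H(-21*8)) = √(25509 - 156) = √25353 = 9*√313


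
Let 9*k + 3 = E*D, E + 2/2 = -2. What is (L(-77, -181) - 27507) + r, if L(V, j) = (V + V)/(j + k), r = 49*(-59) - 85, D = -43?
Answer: -5090507/167 ≈ -30482.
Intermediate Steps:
E = -3 (E = -1 - 2 = -3)
r = -2976 (r = -2891 - 85 = -2976)
k = 14 (k = -⅓ + (-3*(-43))/9 = -⅓ + (⅑)*129 = -⅓ + 43/3 = 14)
L(V, j) = 2*V/(14 + j) (L(V, j) = (V + V)/(j + 14) = (2*V)/(14 + j) = 2*V/(14 + j))
(L(-77, -181) - 27507) + r = (2*(-77)/(14 - 181) - 27507) - 2976 = (2*(-77)/(-167) - 27507) - 2976 = (2*(-77)*(-1/167) - 27507) - 2976 = (154/167 - 27507) - 2976 = -4593515/167 - 2976 = -5090507/167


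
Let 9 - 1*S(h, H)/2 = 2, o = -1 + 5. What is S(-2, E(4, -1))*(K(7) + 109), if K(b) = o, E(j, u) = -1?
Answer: 1582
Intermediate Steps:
o = 4
S(h, H) = 14 (S(h, H) = 18 - 2*2 = 18 - 4 = 14)
K(b) = 4
S(-2, E(4, -1))*(K(7) + 109) = 14*(4 + 109) = 14*113 = 1582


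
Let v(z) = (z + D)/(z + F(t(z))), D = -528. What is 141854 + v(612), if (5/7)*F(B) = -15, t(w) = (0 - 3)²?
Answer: 27945266/197 ≈ 1.4185e+5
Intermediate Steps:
t(w) = 9 (t(w) = (-3)² = 9)
F(B) = -21 (F(B) = (7/5)*(-15) = -21)
v(z) = (-528 + z)/(-21 + z) (v(z) = (z - 528)/(z - 21) = (-528 + z)/(-21 + z))
141854 + v(612) = 141854 + (-528 + 612)/(-21 + 612) = 141854 + 84/591 = 141854 + (1/591)*84 = 141854 + 28/197 = 27945266/197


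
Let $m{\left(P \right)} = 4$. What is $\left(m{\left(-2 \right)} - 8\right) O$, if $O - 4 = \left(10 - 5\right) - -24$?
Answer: $-132$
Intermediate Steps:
$O = 33$ ($O = 4 + \left(\left(10 - 5\right) - -24\right) = 4 + \left(5 + 24\right) = 4 + 29 = 33$)
$\left(m{\left(-2 \right)} - 8\right) O = \left(4 - 8\right) 33 = \left(-4\right) 33 = -132$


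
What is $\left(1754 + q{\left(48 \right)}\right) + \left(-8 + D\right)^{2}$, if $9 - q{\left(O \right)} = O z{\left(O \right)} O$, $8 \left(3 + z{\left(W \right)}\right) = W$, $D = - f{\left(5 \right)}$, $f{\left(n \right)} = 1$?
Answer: $-5068$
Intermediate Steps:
$D = -1$ ($D = \left(-1\right) 1 = -1$)
$z{\left(W \right)} = -3 + \frac{W}{8}$
$q{\left(O \right)} = 9 - O^{2} \left(-3 + \frac{O}{8}\right)$ ($q{\left(O \right)} = 9 - O \left(-3 + \frac{O}{8}\right) O = 9 - O^{2} \left(-3 + \frac{O}{8}\right)$)
$\left(1754 + q{\left(48 \right)}\right) + \left(-8 + D\right)^{2} = \left(1754 + \left(9 + \frac{48^{2} \left(24 - 48\right)}{8}\right)\right) + \left(-8 - 1\right)^{2} = \left(1754 + \left(9 + \frac{1}{8} \cdot 2304 \left(24 - 48\right)\right)\right) + \left(-9\right)^{2} = \left(1754 + \left(9 + \frac{1}{8} \cdot 2304 \left(-24\right)\right)\right) + 81 = \left(1754 + \left(9 - 6912\right)\right) + 81 = \left(1754 - 6903\right) + 81 = -5149 + 81 = -5068$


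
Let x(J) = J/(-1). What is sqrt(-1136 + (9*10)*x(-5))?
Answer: 7*I*sqrt(14) ≈ 26.192*I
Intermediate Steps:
x(J) = -J (x(J) = J*(-1) = -J)
sqrt(-1136 + (9*10)*x(-5)) = sqrt(-1136 + (9*10)*(-1*(-5))) = sqrt(-1136 + 90*5) = sqrt(-1136 + 450) = sqrt(-686) = 7*I*sqrt(14)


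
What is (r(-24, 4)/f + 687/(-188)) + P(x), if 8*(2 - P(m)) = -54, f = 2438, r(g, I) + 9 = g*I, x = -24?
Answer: 289483/57293 ≈ 5.0527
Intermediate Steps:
r(g, I) = -9 + I*g (r(g, I) = -9 + g*I = -9 + I*g)
P(m) = 35/4 (P(m) = 2 - ⅛*(-54) = 2 + 27/4 = 35/4)
(r(-24, 4)/f + 687/(-188)) + P(x) = ((-9 + 4*(-24))/2438 + 687/(-188)) + 35/4 = ((-9 - 96)*(1/2438) + 687*(-1/188)) + 35/4 = (-105*1/2438 - 687/188) + 35/4 = (-105/2438 - 687/188) + 35/4 = -847323/229172 + 35/4 = 289483/57293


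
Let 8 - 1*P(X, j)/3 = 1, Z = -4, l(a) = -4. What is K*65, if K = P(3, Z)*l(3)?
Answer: -5460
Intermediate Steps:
P(X, j) = 21 (P(X, j) = 24 - 3*1 = 24 - 3 = 21)
K = -84 (K = 21*(-4) = -84)
K*65 = -84*65 = -5460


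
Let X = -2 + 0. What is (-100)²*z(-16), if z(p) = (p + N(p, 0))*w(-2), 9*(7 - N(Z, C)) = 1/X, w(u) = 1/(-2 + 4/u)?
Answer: 201250/9 ≈ 22361.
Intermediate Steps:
X = -2
N(Z, C) = 127/18 (N(Z, C) = 7 - ⅑/(-2) = 7 - ⅑*(-½) = 7 + 1/18 = 127/18)
z(p) = -127/72 - p/4 (z(p) = (p + 127/18)*(-1*(-2)/(-4 + 2*(-2))) = (127/18 + p)*(-1*(-2)/(-4 - 4)) = (127/18 + p)*(-1*(-2)/(-8)) = (127/18 + p)*(-1*(-2)*(-⅛)) = (127/18 + p)*(-¼) = -127/72 - p/4)
(-100)²*z(-16) = (-100)²*(-127/72 - ¼*(-16)) = 10000*(-127/72 + 4) = 10000*(161/72) = 201250/9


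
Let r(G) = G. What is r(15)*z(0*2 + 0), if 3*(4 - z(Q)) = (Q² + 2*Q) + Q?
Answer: 60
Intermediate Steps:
z(Q) = 4 - Q - Q²/3 (z(Q) = 4 - ((Q² + 2*Q) + Q)/3 = 4 - (Q² + 3*Q)/3 = 4 + (-Q - Q²/3) = 4 - Q - Q²/3)
r(15)*z(0*2 + 0) = 15*(4 - (0*2 + 0) - (0*2 + 0)²/3) = 15*(4 - (0 + 0) - (0 + 0)²/3) = 15*(4 - 1*0 - ⅓*0²) = 15*(4 + 0 - ⅓*0) = 15*(4 + 0 + 0) = 15*4 = 60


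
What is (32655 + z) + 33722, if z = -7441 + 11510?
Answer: 70446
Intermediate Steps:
z = 4069
(32655 + z) + 33722 = (32655 + 4069) + 33722 = 36724 + 33722 = 70446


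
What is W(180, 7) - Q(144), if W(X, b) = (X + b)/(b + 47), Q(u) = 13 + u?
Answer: -8291/54 ≈ -153.54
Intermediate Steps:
W(X, b) = (X + b)/(47 + b)
W(180, 7) - Q(144) = (180 + 7)/(47 + 7) - (13 + 144) = 187/54 - 1*157 = (1/54)*187 - 157 = 187/54 - 157 = -8291/54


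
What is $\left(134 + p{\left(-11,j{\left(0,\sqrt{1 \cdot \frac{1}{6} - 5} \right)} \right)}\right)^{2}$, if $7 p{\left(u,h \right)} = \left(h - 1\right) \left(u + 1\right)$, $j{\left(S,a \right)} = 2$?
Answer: $\frac{861184}{49} \approx 17575.0$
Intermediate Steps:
$p{\left(u,h \right)} = \frac{\left(1 + u\right) \left(-1 + h\right)}{7}$ ($p{\left(u,h \right)} = \frac{\left(h - 1\right) \left(u + 1\right)}{7} = \frac{\left(-1 + h\right) \left(1 + u\right)}{7} = \frac{\left(1 + u\right) \left(-1 + h\right)}{7}$)
$\left(134 + p{\left(-11,j{\left(0,\sqrt{1 \cdot \frac{1}{6} - 5} \right)} \right)}\right)^{2} = \left(134 + \left(- \frac{1}{7} - - \frac{11}{7} + \frac{1}{7} \cdot 2 + \frac{1}{7} \cdot 2 \left(-11\right)\right)\right)^{2} = \left(134 + \left(- \frac{1}{7} + \frac{11}{7} + \frac{2}{7} - \frac{22}{7}\right)\right)^{2} = \left(134 - \frac{10}{7}\right)^{2} = \left(\frac{928}{7}\right)^{2} = \frac{861184}{49}$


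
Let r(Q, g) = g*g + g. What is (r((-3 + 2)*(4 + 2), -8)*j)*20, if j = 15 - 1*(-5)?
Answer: 22400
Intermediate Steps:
r(Q, g) = g + g**2 (r(Q, g) = g**2 + g = g + g**2)
j = 20 (j = 15 + 5 = 20)
(r((-3 + 2)*(4 + 2), -8)*j)*20 = (-8*(1 - 8)*20)*20 = (-8*(-7)*20)*20 = (56*20)*20 = 1120*20 = 22400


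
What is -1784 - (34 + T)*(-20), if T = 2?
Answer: -1064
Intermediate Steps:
-1784 - (34 + T)*(-20) = -1784 - (34 + 2)*(-20) = -1784 - 36*(-20) = -1784 - 1*(-720) = -1784 + 720 = -1064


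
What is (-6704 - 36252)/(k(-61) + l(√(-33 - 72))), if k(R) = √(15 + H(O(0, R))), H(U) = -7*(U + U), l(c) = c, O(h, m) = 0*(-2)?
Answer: -42956/(√15 + I*√105) ≈ -1386.4 + 3668.1*I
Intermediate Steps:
O(h, m) = 0
H(U) = -14*U
k(R) = √15 (k(R) = √(15 - 14*0) = √(15 + 0) = √15)
(-6704 - 36252)/(k(-61) + l(√(-33 - 72))) = (-6704 - 36252)/(√15 + √(-33 - 72)) = -42956/(√15 + √(-105)) = -42956/(√15 + I*√105)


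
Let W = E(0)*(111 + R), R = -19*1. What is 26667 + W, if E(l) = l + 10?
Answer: 27587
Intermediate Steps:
E(l) = 10 + l
R = -19
W = 920 (W = (10 + 0)*(111 - 19) = 10*92 = 920)
26667 + W = 26667 + 920 = 27587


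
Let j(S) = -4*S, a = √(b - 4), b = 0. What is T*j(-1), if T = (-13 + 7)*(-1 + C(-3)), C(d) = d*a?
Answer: 24 + 144*I ≈ 24.0 + 144.0*I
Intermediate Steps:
a = 2*I (a = √(0 - 4) = √(-4) = 2*I ≈ 2.0*I)
C(d) = 2*I*d (C(d) = d*(2*I) = 2*I*d)
T = 6 + 36*I (T = (-13 + 7)*(-1 + 2*I*(-3)) = -6*(-1 - 6*I) = 6 + 36*I ≈ 6.0 + 36.0*I)
T*j(-1) = (6 + 36*I)*(-4*(-1)) = (6 + 36*I)*4 = 24 + 144*I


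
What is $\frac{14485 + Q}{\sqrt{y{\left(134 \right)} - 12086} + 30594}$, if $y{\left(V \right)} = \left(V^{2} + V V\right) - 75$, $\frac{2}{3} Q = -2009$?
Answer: $\frac{116986357}{311989695} - \frac{22943 \sqrt{2639}}{623979390} \approx 0.37308$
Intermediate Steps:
$Q = - \frac{6027}{2}$ ($Q = \frac{3}{2} \left(-2009\right) = - \frac{6027}{2} \approx -3013.5$)
$y{\left(V \right)} = -75 + 2 V^{2}$ ($y{\left(V \right)} = \left(V^{2} + V^{2}\right) - 75 = 2 V^{2} - 75 = -75 + 2 V^{2}$)
$\frac{14485 + Q}{\sqrt{y{\left(134 \right)} - 12086} + 30594} = \frac{14485 - \frac{6027}{2}}{\sqrt{\left(-75 + 2 \cdot 134^{2}\right) - 12086} + 30594} = \frac{22943}{2 \left(\sqrt{\left(-75 + 2 \cdot 17956\right) - 12086} + 30594\right)} = \frac{22943}{2 \left(\sqrt{\left(-75 + 35912\right) - 12086} + 30594\right)} = \frac{22943}{2 \left(\sqrt{35837 - 12086} + 30594\right)} = \frac{22943}{2 \left(\sqrt{23751} + 30594\right)} = \frac{22943}{2 \left(3 \sqrt{2639} + 30594\right)} = \frac{22943}{2 \left(30594 + 3 \sqrt{2639}\right)}$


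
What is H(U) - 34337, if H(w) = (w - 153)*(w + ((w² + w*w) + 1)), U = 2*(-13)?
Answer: -271870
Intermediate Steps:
U = -26
H(w) = (-153 + w)*(1 + w + 2*w²) (H(w) = (-153 + w)*(w + ((w² + w²) + 1)) = (-153 + w)*(w + (2*w² + 1)) = (-153 + w)*(w + (1 + 2*w²)) = (-153 + w)*(1 + w + 2*w²))
H(U) - 34337 = (-153 - 305*(-26)² - 152*(-26) + 2*(-26)³) - 34337 = (-153 - 305*676 + 3952 + 2*(-17576)) - 34337 = (-153 - 206180 + 3952 - 35152) - 34337 = -237533 - 34337 = -271870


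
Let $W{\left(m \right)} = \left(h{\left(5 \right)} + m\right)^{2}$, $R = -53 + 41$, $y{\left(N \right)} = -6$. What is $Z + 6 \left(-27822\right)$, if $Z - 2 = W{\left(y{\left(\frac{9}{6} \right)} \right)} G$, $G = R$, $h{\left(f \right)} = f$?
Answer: $-166942$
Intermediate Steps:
$R = -12$
$G = -12$
$W{\left(m \right)} = \left(5 + m\right)^{2}$
$Z = -10$ ($Z = 2 + \left(5 - 6\right)^{2} \left(-12\right) = 2 + \left(-1\right)^{2} \left(-12\right) = 2 + 1 \left(-12\right) = 2 - 12 = -10$)
$Z + 6 \left(-27822\right) = -10 + 6 \left(-27822\right) = -10 - 166932 = -166942$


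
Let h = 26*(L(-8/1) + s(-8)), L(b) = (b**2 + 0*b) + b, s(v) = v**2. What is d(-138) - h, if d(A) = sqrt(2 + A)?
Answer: -3120 + 2*I*sqrt(34) ≈ -3120.0 + 11.662*I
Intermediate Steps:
L(b) = b + b**2 (L(b) = (b**2 + 0) + b = b**2 + b = b + b**2)
h = 3120 (h = 26*((-8/1)*(1 - 8/1) + (-8)**2) = 26*((-8*1)*(1 - 8*1) + 64) = 26*(-8*(1 - 8) + 64) = 26*(-8*(-7) + 64) = 26*(56 + 64) = 26*120 = 3120)
d(-138) - h = sqrt(2 - 138) - 1*3120 = sqrt(-136) - 3120 = 2*I*sqrt(34) - 3120 = -3120 + 2*I*sqrt(34)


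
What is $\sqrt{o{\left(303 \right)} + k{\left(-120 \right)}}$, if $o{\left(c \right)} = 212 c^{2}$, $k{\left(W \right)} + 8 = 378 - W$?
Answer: $\sqrt{19463998} \approx 4411.8$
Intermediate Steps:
$k{\left(W \right)} = 370 - W$ ($k{\left(W \right)} = -8 - \left(-378 + W\right) = 370 - W$)
$\sqrt{o{\left(303 \right)} + k{\left(-120 \right)}} = \sqrt{212 \cdot 303^{2} + \left(370 - -120\right)} = \sqrt{212 \cdot 91809 + \left(370 + 120\right)} = \sqrt{19463508 + 490} = \sqrt{19463998}$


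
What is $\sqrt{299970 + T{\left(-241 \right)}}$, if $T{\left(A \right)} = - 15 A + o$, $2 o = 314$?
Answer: $\sqrt{303742} \approx 551.13$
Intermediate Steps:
$o = 157$ ($o = \frac{1}{2} \cdot 314 = 157$)
$T{\left(A \right)} = 157 - 15 A$ ($T{\left(A \right)} = - 15 A + 157 = 157 - 15 A$)
$\sqrt{299970 + T{\left(-241 \right)}} = \sqrt{299970 + \left(157 - -3615\right)} = \sqrt{299970 + \left(157 + 3615\right)} = \sqrt{299970 + 3772} = \sqrt{303742}$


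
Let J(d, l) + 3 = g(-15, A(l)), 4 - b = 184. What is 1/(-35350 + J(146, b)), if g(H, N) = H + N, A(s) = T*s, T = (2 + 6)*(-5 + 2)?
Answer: -1/31048 ≈ -3.2208e-5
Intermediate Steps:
b = -180 (b = 4 - 1*184 = 4 - 184 = -180)
T = -24 (T = 8*(-3) = -24)
A(s) = -24*s
J(d, l) = -18 - 24*l (J(d, l) = -3 + (-15 - 24*l) = -18 - 24*l)
1/(-35350 + J(146, b)) = 1/(-35350 + (-18 - 24*(-180))) = 1/(-35350 + (-18 + 4320)) = 1/(-35350 + 4302) = 1/(-31048) = -1/31048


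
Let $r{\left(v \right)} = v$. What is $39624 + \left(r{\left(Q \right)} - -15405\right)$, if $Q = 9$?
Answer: $55038$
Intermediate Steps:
$39624 + \left(r{\left(Q \right)} - -15405\right) = 39624 + \left(9 - -15405\right) = 39624 + \left(9 + 15405\right) = 39624 + 15414 = 55038$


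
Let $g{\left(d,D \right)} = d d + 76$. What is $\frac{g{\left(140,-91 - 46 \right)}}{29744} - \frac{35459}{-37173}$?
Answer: $\frac{446527111}{276418428} \approx 1.6154$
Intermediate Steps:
$g{\left(d,D \right)} = 76 + d^{2}$ ($g{\left(d,D \right)} = d^{2} + 76 = 76 + d^{2}$)
$\frac{g{\left(140,-91 - 46 \right)}}{29744} - \frac{35459}{-37173} = \frac{76 + 140^{2}}{29744} - \frac{35459}{-37173} = \left(76 + 19600\right) \frac{1}{29744} - - \frac{35459}{37173} = 19676 \cdot \frac{1}{29744} + \frac{35459}{37173} = \frac{4919}{7436} + \frac{35459}{37173} = \frac{446527111}{276418428}$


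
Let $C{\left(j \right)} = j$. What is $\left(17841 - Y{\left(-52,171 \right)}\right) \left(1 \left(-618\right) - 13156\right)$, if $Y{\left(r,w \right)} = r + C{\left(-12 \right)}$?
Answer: $-246623470$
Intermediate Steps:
$Y{\left(r,w \right)} = -12 + r$ ($Y{\left(r,w \right)} = r - 12 = -12 + r$)
$\left(17841 - Y{\left(-52,171 \right)}\right) \left(1 \left(-618\right) - 13156\right) = \left(17841 - \left(-12 - 52\right)\right) \left(1 \left(-618\right) - 13156\right) = \left(17841 - -64\right) \left(-618 - 13156\right) = \left(17841 + 64\right) \left(-13774\right) = 17905 \left(-13774\right) = -246623470$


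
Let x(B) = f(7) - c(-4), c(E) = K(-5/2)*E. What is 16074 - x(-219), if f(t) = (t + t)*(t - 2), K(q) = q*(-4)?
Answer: 15964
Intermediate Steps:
K(q) = -4*q
c(E) = 10*E (c(E) = (-(-20)/2)*E = (-4*(-5/2))*E = 10*E)
f(t) = 2*t*(-2 + t) (f(t) = (2*t)*(-2 + t) = 2*t*(-2 + t))
x(B) = 110 (x(B) = 2*7*(-2 + 7) - 10*(-4) = 2*7*5 - 1*(-40) = 70 + 40 = 110)
16074 - x(-219) = 16074 - 1*110 = 16074 - 110 = 15964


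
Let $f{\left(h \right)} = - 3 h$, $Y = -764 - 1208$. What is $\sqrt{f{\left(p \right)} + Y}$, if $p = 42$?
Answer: $i \sqrt{2098} \approx 45.804 i$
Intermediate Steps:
$Y = -1972$ ($Y = -764 - 1208 = -1972$)
$\sqrt{f{\left(p \right)} + Y} = \sqrt{\left(-3\right) 42 - 1972} = \sqrt{-126 - 1972} = \sqrt{-2098} = i \sqrt{2098}$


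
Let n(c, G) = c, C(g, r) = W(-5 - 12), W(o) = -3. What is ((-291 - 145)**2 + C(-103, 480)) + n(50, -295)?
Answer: 190143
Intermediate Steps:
C(g, r) = -3
((-291 - 145)**2 + C(-103, 480)) + n(50, -295) = ((-291 - 145)**2 - 3) + 50 = ((-436)**2 - 3) + 50 = (190096 - 3) + 50 = 190093 + 50 = 190143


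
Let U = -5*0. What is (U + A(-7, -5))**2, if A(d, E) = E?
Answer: 25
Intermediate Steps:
U = 0
(U + A(-7, -5))**2 = (0 - 5)**2 = (-5)**2 = 25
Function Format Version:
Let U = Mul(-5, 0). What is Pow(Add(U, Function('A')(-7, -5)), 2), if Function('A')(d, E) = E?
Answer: 25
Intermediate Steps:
U = 0
Pow(Add(U, Function('A')(-7, -5)), 2) = Pow(Add(0, -5), 2) = Pow(-5, 2) = 25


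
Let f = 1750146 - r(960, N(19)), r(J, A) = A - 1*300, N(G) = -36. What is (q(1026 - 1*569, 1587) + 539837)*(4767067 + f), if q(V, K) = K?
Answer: 3528757449776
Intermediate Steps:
r(J, A) = -300 + A (r(J, A) = A - 300 = -300 + A)
f = 1750482 (f = 1750146 - (-300 - 36) = 1750146 - 1*(-336) = 1750146 + 336 = 1750482)
(q(1026 - 1*569, 1587) + 539837)*(4767067 + f) = (1587 + 539837)*(4767067 + 1750482) = 541424*6517549 = 3528757449776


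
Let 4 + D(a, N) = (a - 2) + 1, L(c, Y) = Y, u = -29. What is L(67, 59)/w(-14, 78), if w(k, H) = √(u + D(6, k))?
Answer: -59*I*√7/14 ≈ -11.15*I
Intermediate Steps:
D(a, N) = -5 + a (D(a, N) = -4 + ((a - 2) + 1) = -4 + ((-2 + a) + 1) = -4 + (-1 + a) = -5 + a)
w(k, H) = 2*I*√7 (w(k, H) = √(-29 + (-5 + 6)) = √(-29 + 1) = √(-28) = 2*I*√7)
L(67, 59)/w(-14, 78) = 59/((2*I*√7)) = 59*(-I*√7/14) = -59*I*√7/14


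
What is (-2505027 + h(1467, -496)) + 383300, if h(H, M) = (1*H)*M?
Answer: -2849359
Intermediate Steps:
h(H, M) = H*M
(-2505027 + h(1467, -496)) + 383300 = (-2505027 + 1467*(-496)) + 383300 = (-2505027 - 727632) + 383300 = -3232659 + 383300 = -2849359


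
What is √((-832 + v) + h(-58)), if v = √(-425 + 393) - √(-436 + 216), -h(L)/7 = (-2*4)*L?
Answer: √2*√(-2040 + I*(-√55 + 2*√2)) ≈ 0.071824 - 63.875*I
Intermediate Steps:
h(L) = 56*L (h(L) = -7*(-2*4)*L = -(-56)*L = 56*L)
v = -2*I*√55 + 4*I*√2 (v = √(-32) - √(-220) = 4*I*√2 - 2*I*√55 = -2*I*√55 + 4*I*√2 ≈ -9.1755*I)
√((-832 + v) + h(-58)) = √((-832 + 2*I*(-√55 + 2*√2)) + 56*(-58)) = √((-832 + 2*I*(-√55 + 2*√2)) - 3248) = √(-4080 + 2*I*(-√55 + 2*√2))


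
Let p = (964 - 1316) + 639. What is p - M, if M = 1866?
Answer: -1579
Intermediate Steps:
p = 287 (p = -352 + 639 = 287)
p - M = 287 - 1*1866 = 287 - 1866 = -1579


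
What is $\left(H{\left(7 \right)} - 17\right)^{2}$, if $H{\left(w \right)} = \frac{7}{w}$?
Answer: $256$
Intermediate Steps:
$\left(H{\left(7 \right)} - 17\right)^{2} = \left(\frac{7}{7} - 17\right)^{2} = \left(7 \cdot \frac{1}{7} - 17\right)^{2} = \left(1 - 17\right)^{2} = \left(-16\right)^{2} = 256$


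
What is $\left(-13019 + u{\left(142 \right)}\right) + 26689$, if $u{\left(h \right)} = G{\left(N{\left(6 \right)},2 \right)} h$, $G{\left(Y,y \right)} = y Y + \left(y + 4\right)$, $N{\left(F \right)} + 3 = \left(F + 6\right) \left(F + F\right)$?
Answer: $54566$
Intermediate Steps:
$N{\left(F \right)} = -3 + 2 F \left(6 + F\right)$ ($N{\left(F \right)} = -3 + \left(F + 6\right) \left(F + F\right) = -3 + \left(6 + F\right) 2 F = -3 + 2 F \left(6 + F\right)$)
$G{\left(Y,y \right)} = 4 + y + Y y$ ($G{\left(Y,y \right)} = Y y + \left(4 + y\right) = 4 + y + Y y$)
$u{\left(h \right)} = 288 h$ ($u{\left(h \right)} = \left(4 + 2 + \left(-3 + 2 \cdot 6^{2} + 12 \cdot 6\right) 2\right) h = \left(4 + 2 + \left(-3 + 2 \cdot 36 + 72\right) 2\right) h = \left(4 + 2 + \left(-3 + 72 + 72\right) 2\right) h = \left(4 + 2 + 141 \cdot 2\right) h = \left(4 + 2 + 282\right) h = 288 h$)
$\left(-13019 + u{\left(142 \right)}\right) + 26689 = \left(-13019 + 288 \cdot 142\right) + 26689 = \left(-13019 + 40896\right) + 26689 = 27877 + 26689 = 54566$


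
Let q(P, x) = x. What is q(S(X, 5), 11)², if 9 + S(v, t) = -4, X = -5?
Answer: 121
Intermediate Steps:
S(v, t) = -13 (S(v, t) = -9 - 4 = -13)
q(S(X, 5), 11)² = 11² = 121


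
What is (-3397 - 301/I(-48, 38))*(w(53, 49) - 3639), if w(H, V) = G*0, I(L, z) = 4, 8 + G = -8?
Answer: 50542071/4 ≈ 1.2636e+7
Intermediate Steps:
G = -16 (G = -8 - 8 = -16)
w(H, V) = 0 (w(H, V) = -16*0 = 0)
(-3397 - 301/I(-48, 38))*(w(53, 49) - 3639) = (-3397 - 301/4)*(0 - 3639) = (-3397 - 301*¼)*(-3639) = (-3397 - 301/4)*(-3639) = -13889/4*(-3639) = 50542071/4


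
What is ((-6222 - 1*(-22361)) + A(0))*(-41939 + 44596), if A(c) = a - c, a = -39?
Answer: 42777700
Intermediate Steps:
A(c) = -39 - c
((-6222 - 1*(-22361)) + A(0))*(-41939 + 44596) = ((-6222 - 1*(-22361)) + (-39 - 1*0))*(-41939 + 44596) = ((-6222 + 22361) + (-39 + 0))*2657 = (16139 - 39)*2657 = 16100*2657 = 42777700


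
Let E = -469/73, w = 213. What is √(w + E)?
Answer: 2*√275210/73 ≈ 14.373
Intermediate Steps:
E = -469/73 (E = -469*1/73 = -469/73 ≈ -6.4247)
√(w + E) = √(213 - 469/73) = √(15080/73) = 2*√275210/73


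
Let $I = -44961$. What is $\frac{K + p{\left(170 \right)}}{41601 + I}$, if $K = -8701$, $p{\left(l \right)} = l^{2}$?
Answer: $- \frac{6733}{1120} \approx -6.0116$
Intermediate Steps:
$\frac{K + p{\left(170 \right)}}{41601 + I} = \frac{-8701 + 170^{2}}{41601 - 44961} = \frac{-8701 + 28900}{-3360} = 20199 \left(- \frac{1}{3360}\right) = - \frac{6733}{1120}$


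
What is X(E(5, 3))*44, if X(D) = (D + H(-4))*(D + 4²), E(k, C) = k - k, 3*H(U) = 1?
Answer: 704/3 ≈ 234.67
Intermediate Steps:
H(U) = ⅓ (H(U) = (⅓)*1 = ⅓)
E(k, C) = 0
X(D) = (16 + D)*(⅓ + D) (X(D) = (D + ⅓)*(D + 4²) = (⅓ + D)*(D + 16) = (⅓ + D)*(16 + D) = (16 + D)*(⅓ + D))
X(E(5, 3))*44 = (16/3 + 0² + (49/3)*0)*44 = (16/3 + 0 + 0)*44 = (16/3)*44 = 704/3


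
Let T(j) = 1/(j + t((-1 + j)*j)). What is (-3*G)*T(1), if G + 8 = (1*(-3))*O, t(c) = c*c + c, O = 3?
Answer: 51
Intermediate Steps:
t(c) = c + c**2 (t(c) = c**2 + c = c + c**2)
G = -17 (G = -8 + (1*(-3))*3 = -8 - 3*3 = -8 - 9 = -17)
T(j) = 1/(j + j*(1 + j*(-1 + j))*(-1 + j)) (T(j) = 1/(j + ((-1 + j)*j)*(1 + (-1 + j)*j)) = 1/(j + (j*(-1 + j))*(1 + j*(-1 + j))) = 1/(j + j*(1 + j*(-1 + j))*(-1 + j)))
(-3*G)*T(1) = (-3*(-17))*(1/(1**2*(2 + 1**2 - 2*1))) = 51*(1/(2 + 1 - 2)) = 51*(1/1) = 51*(1*1) = 51*1 = 51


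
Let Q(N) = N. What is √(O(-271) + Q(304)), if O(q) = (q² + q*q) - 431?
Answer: 7*√2995 ≈ 383.09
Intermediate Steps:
O(q) = -431 + 2*q² (O(q) = (q² + q²) - 431 = 2*q² - 431 = -431 + 2*q²)
√(O(-271) + Q(304)) = √((-431 + 2*(-271)²) + 304) = √((-431 + 2*73441) + 304) = √((-431 + 146882) + 304) = √(146451 + 304) = √146755 = 7*√2995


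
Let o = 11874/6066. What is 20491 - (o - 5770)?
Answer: 26547892/1011 ≈ 26259.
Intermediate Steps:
o = 1979/1011 (o = 11874*(1/6066) = 1979/1011 ≈ 1.9575)
20491 - (o - 5770) = 20491 - (1979/1011 - 5770) = 20491 - 1*(-5831491/1011) = 20491 + 5831491/1011 = 26547892/1011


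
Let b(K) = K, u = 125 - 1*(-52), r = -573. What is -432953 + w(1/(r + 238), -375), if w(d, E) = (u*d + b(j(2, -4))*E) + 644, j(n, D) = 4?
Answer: -145326192/335 ≈ -4.3381e+5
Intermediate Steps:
u = 177 (u = 125 + 52 = 177)
w(d, E) = 644 + 4*E + 177*d (w(d, E) = (177*d + 4*E) + 644 = (4*E + 177*d) + 644 = 644 + 4*E + 177*d)
-432953 + w(1/(r + 238), -375) = -432953 + (644 + 4*(-375) + 177/(-573 + 238)) = -432953 + (644 - 1500 + 177/(-335)) = -432953 + (644 - 1500 + 177*(-1/335)) = -432953 + (644 - 1500 - 177/335) = -432953 - 286937/335 = -145326192/335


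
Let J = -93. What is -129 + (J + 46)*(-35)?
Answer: 1516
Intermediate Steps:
-129 + (J + 46)*(-35) = -129 + (-93 + 46)*(-35) = -129 - 47*(-35) = -129 + 1645 = 1516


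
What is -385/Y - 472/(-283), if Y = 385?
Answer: 189/283 ≈ 0.66784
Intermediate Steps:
-385/Y - 472/(-283) = -385/385 - 472/(-283) = -385*1/385 - 472*(-1/283) = -1 + 472/283 = 189/283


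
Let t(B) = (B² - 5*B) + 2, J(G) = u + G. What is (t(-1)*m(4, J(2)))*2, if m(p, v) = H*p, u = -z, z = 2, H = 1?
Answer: 64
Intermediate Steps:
u = -2 (u = -1*2 = -2)
J(G) = -2 + G
m(p, v) = p (m(p, v) = 1*p = p)
t(B) = 2 + B² - 5*B
(t(-1)*m(4, J(2)))*2 = ((2 + (-1)² - 5*(-1))*4)*2 = ((2 + 1 + 5)*4)*2 = (8*4)*2 = 32*2 = 64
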